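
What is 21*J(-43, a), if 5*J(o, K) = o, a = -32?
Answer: -903/5 ≈ -180.60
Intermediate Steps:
J(o, K) = o/5
21*J(-43, a) = 21*((⅕)*(-43)) = 21*(-43/5) = -903/5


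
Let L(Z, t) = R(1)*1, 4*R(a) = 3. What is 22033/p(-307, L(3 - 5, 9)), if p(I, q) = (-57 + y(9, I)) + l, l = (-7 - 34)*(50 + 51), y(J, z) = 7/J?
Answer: -198297/37775 ≈ -5.2494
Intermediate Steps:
R(a) = 3/4 (R(a) = (1/4)*3 = 3/4)
L(Z, t) = 3/4 (L(Z, t) = (3/4)*1 = 3/4)
l = -4141 (l = -41*101 = -4141)
p(I, q) = -37775/9 (p(I, q) = (-57 + 7/9) - 4141 = -506/9 - 4141 = -37775/9)
22033/p(-307, L(3 - 5, 9)) = 22033/(-37775/9) = 22033*(-9/37775) = -198297/37775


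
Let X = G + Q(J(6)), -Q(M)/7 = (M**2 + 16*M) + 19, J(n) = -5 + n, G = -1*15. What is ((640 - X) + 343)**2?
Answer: 1562500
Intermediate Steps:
G = -15
Q(M) = -133 - 112*M - 7*M**2 (Q(M) = -7*((M**2 + 16*M) + 19) = -7*(19 + M**2 + 16*M) = -133 - 112*M - 7*M**2)
X = -267 (X = -15 + (-133 - 112*(-5 + 6) - 7*(-5 + 6)**2) = -15 + (-133 - 112*1 - 7*1**2) = -15 + (-133 - 112 - 7*1) = -15 + (-133 - 112 - 7) = -15 - 252 = -267)
((640 - X) + 343)**2 = ((640 - 1*(-267)) + 343)**2 = ((640 + 267) + 343)**2 = (907 + 343)**2 = 1250**2 = 1562500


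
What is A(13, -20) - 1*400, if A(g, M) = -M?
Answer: -380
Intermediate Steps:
A(13, -20) - 1*400 = -1*(-20) - 1*400 = 20 - 400 = -380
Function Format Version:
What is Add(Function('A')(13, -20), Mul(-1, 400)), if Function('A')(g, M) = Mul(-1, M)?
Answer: -380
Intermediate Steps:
Add(Function('A')(13, -20), Mul(-1, 400)) = Add(Mul(-1, -20), Mul(-1, 400)) = Add(20, -400) = -380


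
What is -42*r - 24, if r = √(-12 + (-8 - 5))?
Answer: -24 - 210*I ≈ -24.0 - 210.0*I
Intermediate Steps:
r = 5*I (r = √(-12 - 13) = √(-25) = 5*I ≈ 5.0*I)
-42*r - 24 = -210*I - 24 = -24 - 210*I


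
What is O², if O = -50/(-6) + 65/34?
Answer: 1092025/10404 ≈ 104.96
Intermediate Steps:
O = 1045/102 (O = -50*(-⅙) + 65*(1/34) = 25/3 + 65/34 = 1045/102 ≈ 10.245)
O² = (1045/102)² = 1092025/10404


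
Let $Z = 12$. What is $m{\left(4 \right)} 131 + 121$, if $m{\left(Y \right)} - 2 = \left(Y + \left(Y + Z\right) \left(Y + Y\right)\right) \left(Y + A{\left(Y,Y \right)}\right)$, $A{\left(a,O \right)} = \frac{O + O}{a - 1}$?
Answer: $115663$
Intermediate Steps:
$A{\left(a,O \right)} = \frac{2 O}{-1 + a}$
$m{\left(Y \right)} = 2 + \left(Y + \frac{2 Y}{-1 + Y}\right) \left(Y + 2 Y \left(12 + Y\right)\right)$ ($m{\left(Y \right)} = 2 + \left(Y + \left(Y + 12\right) \left(Y + Y\right)\right) \left(Y + \frac{2 Y}{-1 + Y}\right) = 2 + \left(Y + \left(12 + Y\right) 2 Y\right) \left(Y + \frac{2 Y}{-1 + Y}\right) = 2 + \left(Y + 2 Y \left(12 + Y\right)\right) \left(Y + \frac{2 Y}{-1 + Y}\right) = 2 + \left(Y + \frac{2 Y}{-1 + Y}\right) \left(Y + 2 Y \left(12 + Y\right)\right)$)
$m{\left(4 \right)} 131 + 121 = \frac{-2 + 2 \cdot 4 + 2 \cdot 4^{4} + 25 \cdot 4^{2} + 27 \cdot 4^{3}}{-1 + 4} \cdot 131 + 121 = \frac{-2 + 8 + 2 \cdot 256 + 25 \cdot 16 + 27 \cdot 64}{3} \cdot 131 + 121 = \frac{-2 + 8 + 512 + 400 + 1728}{3} \cdot 131 + 121 = \frac{1}{3} \cdot 2646 \cdot 131 + 121 = 882 \cdot 131 + 121 = 115542 + 121 = 115663$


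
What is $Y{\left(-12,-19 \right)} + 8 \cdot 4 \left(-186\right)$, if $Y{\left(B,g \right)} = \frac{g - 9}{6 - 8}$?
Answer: $-5938$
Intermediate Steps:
$Y{\left(B,g \right)} = \frac{9}{2} - \frac{g}{2}$ ($Y{\left(B,g \right)} = \frac{-9 + g}{-2} = \left(-9 + g\right) \left(- \frac{1}{2}\right) = \frac{9}{2} - \frac{g}{2}$)
$Y{\left(-12,-19 \right)} + 8 \cdot 4 \left(-186\right) = \left(\frac{9}{2} - - \frac{19}{2}\right) + 8 \cdot 4 \left(-186\right) = \left(\frac{9}{2} + \frac{19}{2}\right) + 32 \left(-186\right) = 14 - 5952 = -5938$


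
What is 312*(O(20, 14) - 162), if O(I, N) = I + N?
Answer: -39936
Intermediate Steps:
312*(O(20, 14) - 162) = 312*((20 + 14) - 162) = 312*(34 - 162) = 312*(-128) = -39936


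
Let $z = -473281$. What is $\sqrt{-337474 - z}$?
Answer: $\sqrt{135807} \approx 368.52$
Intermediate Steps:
$\sqrt{-337474 - z} = \sqrt{-337474 - -473281} = \sqrt{-337474 + 473281} = \sqrt{135807}$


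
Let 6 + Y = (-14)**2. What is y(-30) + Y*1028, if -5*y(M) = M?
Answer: 195326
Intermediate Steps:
y(M) = -M/5
Y = 190 (Y = -6 + (-14)**2 = -6 + 196 = 190)
y(-30) + Y*1028 = -1/5*(-30) + 190*1028 = 6 + 195320 = 195326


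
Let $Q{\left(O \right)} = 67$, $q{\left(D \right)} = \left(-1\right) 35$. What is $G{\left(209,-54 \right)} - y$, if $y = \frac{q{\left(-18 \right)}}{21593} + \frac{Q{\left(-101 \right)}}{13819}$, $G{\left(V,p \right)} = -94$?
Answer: $- \frac{2157689828}{22953359} \approx -94.003$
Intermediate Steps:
$q{\left(D \right)} = -35$
$y = \frac{74082}{22953359}$ ($y = - \frac{35}{21593} + \frac{67}{13819} = \frac{74082}{22953359} \approx 0.0032275$)
$G{\left(209,-54 \right)} - y = -94 - \frac{74082}{22953359} = - \frac{2157689828}{22953359}$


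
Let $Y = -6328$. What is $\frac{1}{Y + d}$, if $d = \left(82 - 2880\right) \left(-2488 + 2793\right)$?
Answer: $- \frac{1}{859718} \approx -1.1632 \cdot 10^{-6}$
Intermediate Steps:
$d = -853390$ ($d = \left(-2798\right) 305 = -853390$)
$\frac{1}{Y + d} = \frac{1}{-6328 - 853390} = \frac{1}{-859718} = - \frac{1}{859718}$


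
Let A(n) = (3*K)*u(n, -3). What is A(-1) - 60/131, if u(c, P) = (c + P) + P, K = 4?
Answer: -11064/131 ≈ -84.458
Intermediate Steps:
u(c, P) = c + 2*P (u(c, P) = (P + c) + P = c + 2*P)
A(n) = -72 + 12*n (A(n) = (3*4)*(n + 2*(-3)) = 12*(n - 6) = 12*(-6 + n) = -72 + 12*n)
A(-1) - 60/131 = (-72 + 12*(-1)) - 60/131 = (-72 - 12) + (1/131)*(-60) = -84 - 60/131 = -11064/131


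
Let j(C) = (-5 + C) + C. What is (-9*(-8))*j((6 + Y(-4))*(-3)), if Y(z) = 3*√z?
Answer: -2952 - 2592*I ≈ -2952.0 - 2592.0*I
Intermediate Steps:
j(C) = -5 + 2*C
(-9*(-8))*j((6 + Y(-4))*(-3)) = (-9*(-8))*(-5 + 2*((6 + 3*√(-4))*(-3))) = 72*(-5 + 2*((6 + 3*(2*I))*(-3))) = 72*(-5 + 2*((6 + 6*I)*(-3))) = 72*(-5 + 2*(-18 - 18*I)) = 72*(-5 + (-36 - 36*I)) = 72*(-41 - 36*I) = -2952 - 2592*I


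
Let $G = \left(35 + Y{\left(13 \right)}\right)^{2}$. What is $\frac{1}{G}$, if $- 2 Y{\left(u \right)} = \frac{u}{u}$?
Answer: $\frac{4}{4761} \approx 0.00084016$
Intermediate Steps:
$Y{\left(u \right)} = - \frac{1}{2}$ ($Y{\left(u \right)} = - \frac{u \frac{1}{u}}{2} = \left(- \frac{1}{2}\right) 1 = - \frac{1}{2}$)
$G = \frac{4761}{4}$ ($G = \left(35 - \frac{1}{2}\right)^{2} = \left(\frac{69}{2}\right)^{2} = \frac{4761}{4} \approx 1190.3$)
$\frac{1}{G} = \frac{1}{\frac{4761}{4}} = \frac{4}{4761}$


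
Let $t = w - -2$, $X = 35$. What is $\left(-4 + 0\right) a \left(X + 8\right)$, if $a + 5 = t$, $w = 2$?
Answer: $172$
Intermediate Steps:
$t = 4$ ($t = 2 - -2 = 2 + 2 = 4$)
$a = -1$ ($a = -5 + 4 = -1$)
$\left(-4 + 0\right) a \left(X + 8\right) = \left(-4 + 0\right) \left(-1\right) \left(35 + 8\right) = \left(-4\right) \left(-1\right) 43 = 4 \cdot 43 = 172$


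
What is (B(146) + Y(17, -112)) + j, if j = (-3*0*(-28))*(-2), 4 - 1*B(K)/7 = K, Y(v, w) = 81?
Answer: -913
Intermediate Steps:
B(K) = 28 - 7*K
j = 0 (j = (0*(-28))*(-2) = 0*(-2) = 0)
(B(146) + Y(17, -112)) + j = ((28 - 7*146) + 81) + 0 = ((28 - 1022) + 81) + 0 = (-994 + 81) + 0 = -913 + 0 = -913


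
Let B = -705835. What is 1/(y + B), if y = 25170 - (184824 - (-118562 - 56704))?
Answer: -1/1040755 ≈ -9.6084e-7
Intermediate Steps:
y = -334920 (y = 25170 - (184824 - 1*(-175266)) = 25170 - (184824 + 175266) = 25170 - 1*360090 = 25170 - 360090 = -334920)
1/(y + B) = 1/(-334920 - 705835) = 1/(-1040755) = -1/1040755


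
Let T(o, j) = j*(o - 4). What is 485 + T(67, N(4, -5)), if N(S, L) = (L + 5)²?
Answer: 485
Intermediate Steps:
N(S, L) = (5 + L)²
T(o, j) = j*(-4 + o)
485 + T(67, N(4, -5)) = 485 + (5 - 5)²*(-4 + 67) = 485 + 0²*63 = 485 + 0*63 = 485 + 0 = 485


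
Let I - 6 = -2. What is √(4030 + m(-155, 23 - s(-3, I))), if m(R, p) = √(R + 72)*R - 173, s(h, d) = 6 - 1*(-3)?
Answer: √(3857 - 155*I*√83) ≈ 63.105 - 11.189*I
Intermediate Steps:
I = 4 (I = 6 - 2 = 4)
s(h, d) = 9 (s(h, d) = 6 + 3 = 9)
m(R, p) = -173 + R*√(72 + R) (m(R, p) = √(72 + R)*R - 173 = R*√(72 + R) - 173 = -173 + R*√(72 + R))
√(4030 + m(-155, 23 - s(-3, I))) = √(4030 + (-173 - 155*√(72 - 155))) = √(4030 + (-173 - 155*I*√83)) = √(3857 - 155*I*√83)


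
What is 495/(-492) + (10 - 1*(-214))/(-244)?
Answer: -19249/10004 ≈ -1.9241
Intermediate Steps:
495/(-492) + (10 - 1*(-214))/(-244) = 495*(-1/492) + (10 + 214)*(-1/244) = -165/164 + 224*(-1/244) = -165/164 - 56/61 = -19249/10004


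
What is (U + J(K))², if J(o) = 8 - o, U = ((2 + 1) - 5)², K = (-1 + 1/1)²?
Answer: 144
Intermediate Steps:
K = 0 (K = (-1 + 1*1)² = (-1 + 1)² = 0² = 0)
U = 4 (U = (3 - 5)² = (-2)² = 4)
(U + J(K))² = (4 + (8 - 1*0))² = (4 + (8 + 0))² = (4 + 8)² = 12² = 144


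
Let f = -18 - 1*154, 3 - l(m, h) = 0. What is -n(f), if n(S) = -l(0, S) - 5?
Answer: 8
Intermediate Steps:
l(m, h) = 3 (l(m, h) = 3 - 1*0 = 3 + 0 = 3)
f = -172 (f = -18 - 154 = -172)
n(S) = -8 (n(S) = -1*3 - 5 = -3 - 5 = -8)
-n(f) = -1*(-8) = 8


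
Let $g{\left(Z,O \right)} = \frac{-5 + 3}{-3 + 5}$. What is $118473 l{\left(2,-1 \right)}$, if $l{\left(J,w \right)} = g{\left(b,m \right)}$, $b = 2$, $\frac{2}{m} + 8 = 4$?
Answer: $-118473$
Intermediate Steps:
$m = - \frac{1}{2}$ ($m = \frac{2}{-8 + 4} = \frac{2}{-4} = 2 \left(- \frac{1}{4}\right) = - \frac{1}{2} \approx -0.5$)
$g{\left(Z,O \right)} = -1$ ($g{\left(Z,O \right)} = - \frac{2}{2} = \left(-2\right) \frac{1}{2} = -1$)
$l{\left(J,w \right)} = -1$
$118473 l{\left(2,-1 \right)} = 118473 \left(-1\right) = -118473$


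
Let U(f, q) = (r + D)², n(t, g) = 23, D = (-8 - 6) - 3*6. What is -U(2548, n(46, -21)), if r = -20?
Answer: -2704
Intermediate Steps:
D = -32 (D = -14 - 18 = -32)
U(f, q) = 2704 (U(f, q) = (-20 - 32)² = (-52)² = 2704)
-U(2548, n(46, -21)) = -1*2704 = -2704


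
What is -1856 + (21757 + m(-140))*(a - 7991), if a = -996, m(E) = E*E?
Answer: -371677215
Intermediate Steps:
m(E) = E²
-1856 + (21757 + m(-140))*(a - 7991) = -1856 + (21757 + (-140)²)*(-996 - 7991) = -1856 + (21757 + 19600)*(-8987) = -1856 + 41357*(-8987) = -1856 - 371675359 = -371677215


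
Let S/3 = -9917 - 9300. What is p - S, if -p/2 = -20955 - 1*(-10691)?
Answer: 78179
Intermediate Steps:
S = -57651 (S = 3*(-9917 - 9300) = 3*(-19217) = -57651)
p = 20528 (p = -2*(-20955 - 1*(-10691)) = -2*(-20955 + 10691) = -2*(-10264) = 20528)
p - S = 20528 - 1*(-57651) = 20528 + 57651 = 78179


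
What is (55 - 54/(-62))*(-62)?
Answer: -3464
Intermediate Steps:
(55 - 54/(-62))*(-62) = (55 - 54*(-1)/62)*(-62) = (55 - 1*(-27/31))*(-62) = (55 + 27/31)*(-62) = (1732/31)*(-62) = -3464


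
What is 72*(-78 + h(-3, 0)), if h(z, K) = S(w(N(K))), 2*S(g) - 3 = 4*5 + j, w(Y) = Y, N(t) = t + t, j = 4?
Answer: -4644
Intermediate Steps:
N(t) = 2*t
S(g) = 27/2 (S(g) = 3/2 + (4*5 + 4)/2 = 3/2 + (20 + 4)/2 = 3/2 + (½)*24 = 3/2 + 12 = 27/2)
h(z, K) = 27/2
72*(-78 + h(-3, 0)) = 72*(-78 + 27/2) = 72*(-129/2) = -4644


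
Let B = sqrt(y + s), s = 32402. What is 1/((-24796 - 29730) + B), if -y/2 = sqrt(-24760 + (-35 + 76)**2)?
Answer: 1/(-54526 + sqrt(2)*sqrt(16201 - 7*I*sqrt(471))) ≈ -1.8401e-5 + 3.0e-10*I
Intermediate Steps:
y = -14*I*sqrt(471) (y = -2*sqrt(-24760 + (-35 + 76)**2) = -2*sqrt(-24760 + 41**2) = -2*sqrt(-24760 + 1681) = -14*I*sqrt(471) ≈ -303.84*I)
B = sqrt(32402 - 14*I*sqrt(471)) (B = sqrt(-14*I*sqrt(471) + 32402) = sqrt(32402 - 14*I*sqrt(471)) ≈ 180.01 - 0.8439*I)
1/((-24796 - 29730) + B) = 1/((-24796 - 29730) + sqrt(32402 - 14*I*sqrt(471))) = 1/(-54526 + sqrt(32402 - 14*I*sqrt(471)))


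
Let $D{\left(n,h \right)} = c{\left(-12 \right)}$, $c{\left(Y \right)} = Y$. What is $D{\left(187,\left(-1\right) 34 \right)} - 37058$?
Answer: $-37070$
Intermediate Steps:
$D{\left(n,h \right)} = -12$
$D{\left(187,\left(-1\right) 34 \right)} - 37058 = -12 - 37058 = -37070$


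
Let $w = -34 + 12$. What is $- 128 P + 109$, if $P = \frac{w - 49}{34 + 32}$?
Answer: $\frac{8141}{33} \approx 246.7$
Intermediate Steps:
$w = -22$
$P = - \frac{71}{66}$ ($P = \frac{-22 - 49}{34 + 32} = - \frac{71}{66} \approx -1.0758$)
$- 128 P + 109 = \left(-128\right) \left(- \frac{71}{66}\right) + 109 = \frac{4544}{33} + 109 = \frac{8141}{33}$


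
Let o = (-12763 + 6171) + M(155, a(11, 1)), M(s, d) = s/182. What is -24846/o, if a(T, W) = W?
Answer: 1507324/399863 ≈ 3.7696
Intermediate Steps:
M(s, d) = s/182 (M(s, d) = s*(1/182) = s/182)
o = -1199589/182 (o = (-12763 + 6171) + (1/182)*155 = -6592 + 155/182 = -1199589/182 ≈ -6591.1)
-24846/o = -24846/(-1199589/182) = -24846*(-182/1199589) = 1507324/399863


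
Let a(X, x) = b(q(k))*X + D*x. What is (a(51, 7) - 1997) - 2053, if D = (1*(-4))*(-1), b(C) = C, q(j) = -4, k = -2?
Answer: -4226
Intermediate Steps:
D = 4 (D = -4*(-1) = 4)
a(X, x) = -4*X + 4*x
(a(51, 7) - 1997) - 2053 = ((-4*51 + 4*7) - 1997) - 2053 = ((-204 + 28) - 1997) - 2053 = (-176 - 1997) - 2053 = -2173 - 2053 = -4226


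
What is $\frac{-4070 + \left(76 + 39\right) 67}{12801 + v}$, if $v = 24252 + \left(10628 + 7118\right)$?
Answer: $\frac{3635}{54799} \approx 0.066333$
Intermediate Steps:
$v = 41998$ ($v = 24252 + 17746 = 41998$)
$\frac{-4070 + \left(76 + 39\right) 67}{12801 + v} = \frac{-4070 + \left(76 + 39\right) 67}{12801 + 41998} = \frac{-4070 + 115 \cdot 67}{54799} = \left(-4070 + 7705\right) \frac{1}{54799} = 3635 \cdot \frac{1}{54799} = \frac{3635}{54799}$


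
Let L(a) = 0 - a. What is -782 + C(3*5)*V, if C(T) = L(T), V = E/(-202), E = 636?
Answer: -74212/101 ≈ -734.77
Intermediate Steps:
V = -318/101 (V = 636/(-202) = 636*(-1/202) = -318/101 ≈ -3.1485)
L(a) = -a
C(T) = -T
-782 + C(3*5)*V = -782 - 3*5*(-318/101) = -782 - 1*15*(-318/101) = -782 - 15*(-318/101) = -782 + 4770/101 = -74212/101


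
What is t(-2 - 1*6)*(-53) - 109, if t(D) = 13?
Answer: -798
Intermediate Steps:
t(-2 - 1*6)*(-53) - 109 = 13*(-53) - 109 = -689 - 109 = -798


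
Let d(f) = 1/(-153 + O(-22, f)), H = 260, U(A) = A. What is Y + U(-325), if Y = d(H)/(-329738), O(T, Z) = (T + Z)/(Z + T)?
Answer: -16289057199/50120176 ≈ -325.00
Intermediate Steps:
O(T, Z) = 1 (O(T, Z) = (T + Z)/(T + Z) = 1)
d(f) = -1/152 (d(f) = 1/(-153 + 1) = 1/(-152) = -1/152)
Y = 1/50120176 (Y = -1/152/(-329738) = -1/152*(-1/329738) = 1/50120176 ≈ 1.9952e-8)
Y + U(-325) = 1/50120176 - 325 = -16289057199/50120176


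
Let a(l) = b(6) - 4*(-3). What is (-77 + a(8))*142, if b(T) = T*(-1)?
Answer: -10082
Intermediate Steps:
b(T) = -T
a(l) = 6 (a(l) = -1*6 - 4*(-3) = -6 + 12 = 6)
(-77 + a(8))*142 = (-77 + 6)*142 = -71*142 = -10082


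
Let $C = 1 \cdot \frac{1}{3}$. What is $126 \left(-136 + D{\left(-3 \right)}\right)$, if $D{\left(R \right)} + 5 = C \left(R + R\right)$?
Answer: $-18018$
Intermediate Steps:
$C = \frac{1}{3}$ ($C = 1 \cdot \frac{1}{3} = \frac{1}{3} \approx 0.33333$)
$D{\left(R \right)} = -5 + \frac{2 R}{3}$ ($D{\left(R \right)} = -5 + \frac{R + R}{3} = -5 + \frac{2 R}{3}$)
$126 \left(-136 + D{\left(-3 \right)}\right) = 126 \left(-136 + \left(-5 + \frac{2}{3} \left(-3\right)\right)\right) = 126 \left(-136 - 7\right) = 126 \left(-143\right) = -18018$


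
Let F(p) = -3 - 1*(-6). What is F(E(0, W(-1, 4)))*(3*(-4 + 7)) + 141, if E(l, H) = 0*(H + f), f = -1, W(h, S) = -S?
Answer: 168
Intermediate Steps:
E(l, H) = 0 (E(l, H) = 0*(H - 1) = 0*(-1 + H) = 0)
F(p) = 3 (F(p) = -3 + 6 = 3)
F(E(0, W(-1, 4)))*(3*(-4 + 7)) + 141 = 3*(3*(-4 + 7)) + 141 = 3*(3*3) + 141 = 3*9 + 141 = 27 + 141 = 168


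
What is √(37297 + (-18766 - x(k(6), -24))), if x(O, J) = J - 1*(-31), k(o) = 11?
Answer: 2*√4631 ≈ 136.10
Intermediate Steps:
x(O, J) = 31 + J (x(O, J) = J + 31 = 31 + J)
√(37297 + (-18766 - x(k(6), -24))) = √(37297 + (-18766 - (31 - 24))) = √(37297 + (-18766 - 1*7)) = √(37297 + (-18766 - 7)) = √(37297 - 18773) = √18524 = 2*√4631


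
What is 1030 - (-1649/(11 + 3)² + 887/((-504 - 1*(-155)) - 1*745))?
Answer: 111417289/107212 ≈ 1039.2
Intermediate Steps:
1030 - (-1649/(11 + 3)² + 887/((-504 - 1*(-155)) - 1*745)) = 1030 - (-1649/(14²) + 887/((-504 + 155) - 745)) = 1030 - (-1649/196 + 887/(-349 - 745)) = 1030 - (-1649*1/196 + 887/(-1094)) = 1030 - (-1649/196 + 887*(-1/1094)) = 1030 - (-1649/196 - 887/1094) = 1030 - 1*(-988929/107212) = 1030 + 988929/107212 = 111417289/107212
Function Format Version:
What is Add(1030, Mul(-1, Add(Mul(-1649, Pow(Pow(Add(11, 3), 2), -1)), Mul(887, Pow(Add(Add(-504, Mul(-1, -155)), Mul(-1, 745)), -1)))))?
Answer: Rational(111417289, 107212) ≈ 1039.2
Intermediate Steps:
Add(1030, Mul(-1, Add(Mul(-1649, Pow(Pow(Add(11, 3), 2), -1)), Mul(887, Pow(Add(Add(-504, Mul(-1, -155)), Mul(-1, 745)), -1))))) = Add(1030, Mul(-1, Add(Mul(-1649, Pow(Pow(14, 2), -1)), Mul(887, Pow(Add(Add(-504, 155), -745), -1))))) = Add(1030, Mul(-1, Add(Mul(-1649, Pow(196, -1)), Mul(887, Pow(Add(-349, -745), -1))))) = Add(1030, Mul(-1, Add(Mul(-1649, Rational(1, 196)), Mul(887, Pow(-1094, -1))))) = Add(1030, Mul(-1, Add(Rational(-1649, 196), Mul(887, Rational(-1, 1094))))) = Add(1030, Mul(-1, Add(Rational(-1649, 196), Rational(-887, 1094)))) = Add(1030, Mul(-1, Rational(-988929, 107212))) = Add(1030, Rational(988929, 107212)) = Rational(111417289, 107212)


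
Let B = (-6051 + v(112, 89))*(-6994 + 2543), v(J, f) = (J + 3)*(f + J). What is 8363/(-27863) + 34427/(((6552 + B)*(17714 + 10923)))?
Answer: -18188237218798573/60597731304567072 ≈ -0.30015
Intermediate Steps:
v(J, f) = (3 + J)*(J + f)
B = -75951864 (B = (-6051 + (112² + 3*112 + 3*89 + 112*89))*(-6994 + 2543) = (-6051 + (12544 + 336 + 267 + 9968))*(-4451) = (-6051 + 23115)*(-4451) = 17064*(-4451) = -75951864)
8363/(-27863) + 34427/(((6552 + B)*(17714 + 10923))) = 8363/(-27863) + 34427/(((6552 - 75951864)*(17714 + 10923))) = 8363*(-1/27863) + 34427/((-75945312*28637)) = -8363/27863 + 34427/(-2174845899744) = -8363/27863 + 34427*(-1/2174845899744) = -8363/27863 - 34427/2174845899744 = -18188237218798573/60597731304567072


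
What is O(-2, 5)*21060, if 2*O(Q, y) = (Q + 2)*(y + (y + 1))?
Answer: 0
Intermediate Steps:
O(Q, y) = (1 + 2*y)*(2 + Q)/2 (O(Q, y) = ((Q + 2)*(y + (y + 1)))/2 = ((2 + Q)*(y + (1 + y)))/2 = ((2 + Q)*(1 + 2*y))/2 = ((1 + 2*y)*(2 + Q))/2 = (1 + 2*y)*(2 + Q)/2)
O(-2, 5)*21060 = (1 + (1/2)*(-2) + 2*5 - 2*5)*21060 = (1 - 1 + 10 - 10)*21060 = 0*21060 = 0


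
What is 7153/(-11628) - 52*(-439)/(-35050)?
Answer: -258078317/203780700 ≈ -1.2665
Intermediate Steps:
7153/(-11628) - 52*(-439)/(-35050) = 7153*(-1/11628) + 22828*(-1/35050) = -7153/11628 - 11414/17525 = -258078317/203780700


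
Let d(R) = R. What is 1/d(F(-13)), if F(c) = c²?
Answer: 1/169 ≈ 0.0059172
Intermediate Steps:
1/d(F(-13)) = 1/((-13)²) = 1/169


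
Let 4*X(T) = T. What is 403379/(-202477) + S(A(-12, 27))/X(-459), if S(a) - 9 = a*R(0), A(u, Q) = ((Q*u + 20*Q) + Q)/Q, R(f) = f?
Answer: -21382237/10326327 ≈ -2.0707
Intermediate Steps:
X(T) = T/4
A(u, Q) = (21*Q + Q*u)/Q (A(u, Q) = ((20*Q + Q*u) + Q)/Q = (21*Q + Q*u)/Q)
S(a) = 9 (S(a) = 9 + a*0 = 9 + 0 = 9)
403379/(-202477) + S(A(-12, 27))/X(-459) = 403379/(-202477) + 9/(((¼)*(-459))) = 403379*(-1/202477) + 9/(-459/4) = -403379/202477 + 9*(-4/459) = -403379/202477 - 4/51 = -21382237/10326327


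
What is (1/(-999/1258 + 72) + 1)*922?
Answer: 2263510/2421 ≈ 934.95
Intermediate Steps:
(1/(-999/1258 + 72) + 1)*922 = (1/(-999*1/1258 + 72) + 1)*922 = (1/(-27/34 + 72) + 1)*922 = (1/(2421/34) + 1)*922 = (34/2421 + 1)*922 = (2455/2421)*922 = 2263510/2421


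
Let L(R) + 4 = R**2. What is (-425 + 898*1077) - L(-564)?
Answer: 648629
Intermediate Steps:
L(R) = -4 + R**2
(-425 + 898*1077) - L(-564) = (-425 + 898*1077) - (-4 + (-564)**2) = (-425 + 967146) - (-4 + 318096) = 966721 - 1*318092 = 966721 - 318092 = 648629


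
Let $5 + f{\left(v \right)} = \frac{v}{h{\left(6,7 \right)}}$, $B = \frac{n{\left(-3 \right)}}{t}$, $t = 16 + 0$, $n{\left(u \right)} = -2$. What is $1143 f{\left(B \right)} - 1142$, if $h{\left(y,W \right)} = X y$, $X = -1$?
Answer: $- \frac{109331}{16} \approx -6833.2$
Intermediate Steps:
$t = 16$
$h{\left(y,W \right)} = - y$
$B = - \frac{1}{8}$ ($B = - \frac{2}{16} = \left(-2\right) \frac{1}{16} = - \frac{1}{8} \approx -0.125$)
$f{\left(v \right)} = -5 - \frac{v}{6}$ ($f{\left(v \right)} = -5 + \frac{v}{\left(-1\right) 6} = -5 + \frac{v}{-6} = -5 + v \left(- \frac{1}{6}\right) = -5 - \frac{v}{6}$)
$1143 f{\left(B \right)} - 1142 = 1143 \left(-5 - - \frac{1}{48}\right) - 1142 = 1143 \left(-5 + \frac{1}{48}\right) - 1142 = 1143 \left(- \frac{239}{48}\right) - 1142 = - \frac{91059}{16} - 1142 = - \frac{109331}{16}$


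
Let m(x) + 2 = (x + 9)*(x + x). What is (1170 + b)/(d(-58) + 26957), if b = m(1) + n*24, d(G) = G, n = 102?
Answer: 3636/26899 ≈ 0.13517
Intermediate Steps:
m(x) = -2 + 2*x*(9 + x) (m(x) = -2 + (x + 9)*(x + x) = -2 + (9 + x)*(2*x) = -2 + 2*x*(9 + x))
b = 2466 (b = (-2 + 2*1**2 + 18*1) + 102*24 = (-2 + 2*1 + 18) + 2448 = (-2 + 2 + 18) + 2448 = 18 + 2448 = 2466)
(1170 + b)/(d(-58) + 26957) = (1170 + 2466)/(-58 + 26957) = 3636/26899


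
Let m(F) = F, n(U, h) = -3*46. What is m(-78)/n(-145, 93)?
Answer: 13/23 ≈ 0.56522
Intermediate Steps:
n(U, h) = -138
m(-78)/n(-145, 93) = -78/(-138) = -78*(-1/138) = 13/23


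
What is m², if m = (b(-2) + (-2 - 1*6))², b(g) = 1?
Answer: 2401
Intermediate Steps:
m = 49 (m = (1 + (-2 - 1*6))² = (1 + (-2 - 6))² = (1 - 8)² = (-7)² = 49)
m² = 49² = 2401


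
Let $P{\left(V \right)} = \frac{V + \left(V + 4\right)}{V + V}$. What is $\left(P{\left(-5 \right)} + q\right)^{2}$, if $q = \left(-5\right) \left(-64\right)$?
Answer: $\frac{2569609}{25} \approx 1.0278 \cdot 10^{5}$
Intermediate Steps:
$P{\left(V \right)} = \frac{4 + 2 V}{2 V}$ ($P{\left(V \right)} = \frac{V + \left(4 + V\right)}{2 V} = \left(4 + 2 V\right) \frac{1}{2 V} = \frac{4 + 2 V}{2 V}$)
$q = 320$
$\left(P{\left(-5 \right)} + q\right)^{2} = \left(\frac{2 - 5}{-5} + 320\right)^{2} = \left(\left(- \frac{1}{5}\right) \left(-3\right) + 320\right)^{2} = \left(\frac{3}{5} + 320\right)^{2} = \left(\frac{1603}{5}\right)^{2} = \frac{2569609}{25}$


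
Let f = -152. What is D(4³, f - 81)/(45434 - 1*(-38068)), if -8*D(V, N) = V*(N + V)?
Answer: 676/41751 ≈ 0.016191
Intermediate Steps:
D(V, N) = -V*(N + V)/8
D(4³, f - 81)/(45434 - 1*(-38068)) = (-⅛*4³*((-152 - 81) + 4³))/(45434 - 1*(-38068)) = (-⅛*64*(-233 + 64))/(45434 + 38068) = -⅛*64*(-169)/83502 = 1352*(1/83502) = 676/41751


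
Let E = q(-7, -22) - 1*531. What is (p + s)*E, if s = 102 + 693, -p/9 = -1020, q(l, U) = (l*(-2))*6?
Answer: -4458825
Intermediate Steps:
q(l, U) = -12*l (q(l, U) = -2*l*6 = -12*l)
E = -447 (E = -12*(-7) - 1*531 = 84 - 531 = -447)
p = 9180 (p = -9*(-1020) = 9180)
s = 795
(p + s)*E = (9180 + 795)*(-447) = 9975*(-447) = -4458825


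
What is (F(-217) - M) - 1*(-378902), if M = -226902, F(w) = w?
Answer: 605587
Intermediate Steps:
(F(-217) - M) - 1*(-378902) = (-217 - 1*(-226902)) - 1*(-378902) = (-217 + 226902) + 378902 = 226685 + 378902 = 605587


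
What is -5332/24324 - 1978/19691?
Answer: -38276321/119740971 ≈ -0.31966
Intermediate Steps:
-5332/24324 - 1978/19691 = -5332*1/24324 - 1978*1/19691 = -1333/6081 - 1978/19691 = -38276321/119740971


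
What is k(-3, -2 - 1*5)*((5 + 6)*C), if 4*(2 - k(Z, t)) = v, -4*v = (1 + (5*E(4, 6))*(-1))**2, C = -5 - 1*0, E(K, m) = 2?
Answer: -6215/16 ≈ -388.44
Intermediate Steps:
C = -5 (C = -5 + 0 = -5)
v = -81/4 (v = -(1 + (5*2)*(-1))**2/4 = -(1 + 10*(-1))**2/4 = -(1 - 10)**2/4 = -1/4*(-9)**2 = -1/4*81 = -81/4 ≈ -20.250)
k(Z, t) = 113/16 (k(Z, t) = 2 - 1/4*(-81/4) = 2 + 81/16 = 113/16)
k(-3, -2 - 1*5)*((5 + 6)*C) = 113*((5 + 6)*(-5))/16 = 113*(11*(-5))/16 = (113/16)*(-55) = -6215/16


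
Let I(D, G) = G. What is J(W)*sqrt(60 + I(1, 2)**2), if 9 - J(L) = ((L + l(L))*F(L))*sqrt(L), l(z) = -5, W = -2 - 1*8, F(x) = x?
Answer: 72 - 1200*I*sqrt(10) ≈ 72.0 - 3794.7*I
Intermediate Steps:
W = -10 (W = -2 - 8 = -10)
J(L) = 9 - L**(3/2)*(-5 + L) (J(L) = 9 - (L - 5)*L*sqrt(L) = 9 - (-5 + L)*L*sqrt(L) = 9 - L*(-5 + L)*sqrt(L) = 9 - L**(3/2)*(-5 + L))
J(W)*sqrt(60 + I(1, 2)**2) = (9 - (-10)**(5/2) + 5*(-10)**(3/2))*sqrt(60 + 2**2) = (9 - 100*I*sqrt(10) + 5*(-10*I*sqrt(10)))*sqrt(60 + 4) = (9 - 100*I*sqrt(10) - 50*I*sqrt(10))*sqrt(64) = (9 - 150*I*sqrt(10))*8 = 72 - 1200*I*sqrt(10)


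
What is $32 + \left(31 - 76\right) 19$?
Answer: $-823$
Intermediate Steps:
$32 + \left(31 - 76\right) 19 = 32 - 855 = -823$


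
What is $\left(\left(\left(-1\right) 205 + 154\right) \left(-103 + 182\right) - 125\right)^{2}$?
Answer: $17255716$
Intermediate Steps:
$\left(\left(\left(-1\right) 205 + 154\right) \left(-103 + 182\right) - 125\right)^{2} = \left(\left(-205 + 154\right) 79 - 125\right)^{2} = \left(\left(-51\right) 79 - 125\right)^{2} = \left(-4029 - 125\right)^{2} = \left(-4154\right)^{2} = 17255716$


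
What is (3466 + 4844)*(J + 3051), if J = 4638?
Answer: 63895590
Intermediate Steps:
(3466 + 4844)*(J + 3051) = (3466 + 4844)*(4638 + 3051) = 8310*7689 = 63895590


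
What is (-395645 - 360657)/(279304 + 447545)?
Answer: -756302/726849 ≈ -1.0405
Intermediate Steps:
(-395645 - 360657)/(279304 + 447545) = -756302/726849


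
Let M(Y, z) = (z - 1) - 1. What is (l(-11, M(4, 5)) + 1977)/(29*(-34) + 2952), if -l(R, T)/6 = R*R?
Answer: 1251/1966 ≈ 0.63632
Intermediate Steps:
M(Y, z) = -2 + z (M(Y, z) = (-1 + z) - 1 = -2 + z)
l(R, T) = -6*R² (l(R, T) = -6*R*R = -6*R²)
(l(-11, M(4, 5)) + 1977)/(29*(-34) + 2952) = (-6*(-11)² + 1977)/(29*(-34) + 2952) = (-6*121 + 1977)/(-986 + 2952) = (-726 + 1977)/1966 = 1251*(1/1966) = 1251/1966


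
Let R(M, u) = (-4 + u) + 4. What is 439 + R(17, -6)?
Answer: 433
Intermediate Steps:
R(M, u) = u
439 + R(17, -6) = 439 - 6 = 433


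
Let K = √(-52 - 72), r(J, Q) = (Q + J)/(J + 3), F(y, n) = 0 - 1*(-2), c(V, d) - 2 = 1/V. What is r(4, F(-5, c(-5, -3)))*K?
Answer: 12*I*√31/7 ≈ 9.5447*I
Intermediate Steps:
c(V, d) = 2 + 1/V
F(y, n) = 2 (F(y, n) = 0 + 2 = 2)
r(J, Q) = (J + Q)/(3 + J)
K = 2*I*√31 (K = √(-124) = 2*I*√31 ≈ 11.136*I)
r(4, F(-5, c(-5, -3)))*K = ((4 + 2)/(3 + 4))*(2*I*√31) = (6/7)*(2*I*√31) = ((⅐)*6)*(2*I*√31) = 6*(2*I*√31)/7 = 12*I*√31/7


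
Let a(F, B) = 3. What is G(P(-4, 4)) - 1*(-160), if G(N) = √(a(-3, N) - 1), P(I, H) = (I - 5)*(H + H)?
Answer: 160 + √2 ≈ 161.41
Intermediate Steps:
P(I, H) = 2*H*(-5 + I) (P(I, H) = (-5 + I)*(2*H) = 2*H*(-5 + I))
G(N) = √2 (G(N) = √(3 - 1) = √2)
G(P(-4, 4)) - 1*(-160) = √2 - 1*(-160) = √2 + 160 = 160 + √2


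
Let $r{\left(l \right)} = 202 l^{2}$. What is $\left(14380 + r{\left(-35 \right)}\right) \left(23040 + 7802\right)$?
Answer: $8075360860$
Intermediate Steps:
$\left(14380 + r{\left(-35 \right)}\right) \left(23040 + 7802\right) = \left(14380 + 202 \left(-35\right)^{2}\right) \left(23040 + 7802\right) = \left(14380 + 202 \cdot 1225\right) 30842 = \left(14380 + 247450\right) 30842 = 261830 \cdot 30842 = 8075360860$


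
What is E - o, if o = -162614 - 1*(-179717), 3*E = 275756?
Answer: 224447/3 ≈ 74816.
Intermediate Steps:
E = 275756/3 (E = (⅓)*275756 = 275756/3 ≈ 91919.)
o = 17103 (o = -162614 + 179717 = 17103)
E - o = 275756/3 - 1*17103 = 275756/3 - 17103 = 224447/3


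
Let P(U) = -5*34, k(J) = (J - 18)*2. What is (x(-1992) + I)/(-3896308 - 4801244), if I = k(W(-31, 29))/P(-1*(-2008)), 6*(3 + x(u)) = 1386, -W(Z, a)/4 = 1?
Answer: -9701/369645960 ≈ -2.6244e-5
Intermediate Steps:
W(Z, a) = -4 (W(Z, a) = -4*1 = -4)
x(u) = 228 (x(u) = -3 + (1/6)*1386 = -3 + 231 = 228)
k(J) = -36 + 2*J (k(J) = (-18 + J)*2 = -36 + 2*J)
P(U) = -170
I = 22/85 (I = (-36 + 2*(-4))/(-170) = (-36 - 8)*(-1/170) = -44*(-1/170) = 22/85 ≈ 0.25882)
(x(-1992) + I)/(-3896308 - 4801244) = (228 + 22/85)/(-3896308 - 4801244) = (19402/85)/(-8697552) = (19402/85)*(-1/8697552) = -9701/369645960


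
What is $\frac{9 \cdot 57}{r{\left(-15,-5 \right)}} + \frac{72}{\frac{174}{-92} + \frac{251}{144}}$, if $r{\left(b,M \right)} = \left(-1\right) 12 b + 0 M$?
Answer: $- \frac{4741293}{9820} \approx -482.82$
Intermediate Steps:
$r{\left(b,M \right)} = - 12 b$ ($r{\left(b,M \right)} = - 12 b + 0 = - 12 b$)
$\frac{9 \cdot 57}{r{\left(-15,-5 \right)}} + \frac{72}{\frac{174}{-92} + \frac{251}{144}} = \frac{9 \cdot 57}{\left(-12\right) \left(-15\right)} + \frac{72}{\frac{174}{-92} + \frac{251}{144}} = \frac{513}{180} + \frac{72}{174 \left(- \frac{1}{92}\right) + 251 \cdot \frac{1}{144}} = 513 \cdot \frac{1}{180} + \frac{72}{- \frac{87}{46} + \frac{251}{144}} = \frac{57}{20} + \frac{72}{- \frac{491}{3312}} = \frac{57}{20} + 72 \left(- \frac{3312}{491}\right) = \frac{57}{20} - \frac{238464}{491} = - \frac{4741293}{9820}$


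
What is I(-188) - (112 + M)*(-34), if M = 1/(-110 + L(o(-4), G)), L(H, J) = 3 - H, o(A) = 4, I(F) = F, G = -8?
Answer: 401786/111 ≈ 3619.7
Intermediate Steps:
M = -1/111 (M = 1/(-110 + (3 - 1*4)) = 1/(-110 + (3 - 4)) = 1/(-110 - 1) = 1/(-111) = -1/111 ≈ -0.0090090)
I(-188) - (112 + M)*(-34) = -188 - (112 - 1/111)*(-34) = -188 - 12431*(-34)/111 = -188 - 1*(-422654/111) = -188 + 422654/111 = 401786/111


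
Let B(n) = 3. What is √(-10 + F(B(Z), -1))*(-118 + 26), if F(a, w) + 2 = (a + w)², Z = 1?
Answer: -184*I*√2 ≈ -260.22*I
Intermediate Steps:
F(a, w) = -2 + (a + w)²
√(-10 + F(B(Z), -1))*(-118 + 26) = √(-10 + (-2 + (3 - 1)²))*(-118 + 26) = √(-10 + (-2 + 2²))*(-92) = √(-10 + (-2 + 4))*(-92) = √(-10 + 2)*(-92) = √(-8)*(-92) = (2*I*√2)*(-92) = -184*I*√2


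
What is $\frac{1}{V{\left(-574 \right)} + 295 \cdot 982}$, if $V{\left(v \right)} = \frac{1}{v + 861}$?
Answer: $\frac{287}{83141031} \approx 3.452 \cdot 10^{-6}$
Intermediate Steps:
$V{\left(v \right)} = \frac{1}{861 + v}$
$\frac{1}{V{\left(-574 \right)} + 295 \cdot 982} = \frac{1}{\frac{1}{861 - 574} + 295 \cdot 982} = \frac{1}{\frac{1}{287} + 289690} = \frac{1}{\frac{83141031}{287}} = \frac{287}{83141031}$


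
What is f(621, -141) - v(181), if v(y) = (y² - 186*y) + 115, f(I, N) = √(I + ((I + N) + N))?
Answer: 790 + 8*√15 ≈ 820.98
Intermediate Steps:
f(I, N) = √(2*I + 2*N) (f(I, N) = √(I + (I + 2*N)) = √(2*I + 2*N))
v(y) = 115 + y² - 186*y
f(621, -141) - v(181) = √(2*621 + 2*(-141)) - (115 + 181² - 186*181) = √(1242 - 282) - (115 + 32761 - 33666) = √960 - 1*(-790) = 8*√15 + 790 = 790 + 8*√15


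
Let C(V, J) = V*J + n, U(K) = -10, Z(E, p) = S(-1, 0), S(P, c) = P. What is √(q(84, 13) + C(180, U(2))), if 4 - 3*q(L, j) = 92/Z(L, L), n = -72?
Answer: 4*I*√115 ≈ 42.895*I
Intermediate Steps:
Z(E, p) = -1
C(V, J) = -72 + J*V (C(V, J) = V*J - 72 = J*V - 72 = -72 + J*V)
q(L, j) = 32 (q(L, j) = 4/3 - 92/(3*(-1)) = 4/3 - 92*(-1)/3 = 4/3 - ⅓*(-92) = 4/3 + 92/3 = 32)
√(q(84, 13) + C(180, U(2))) = √(32 + (-72 - 10*180)) = √(32 + (-72 - 1800)) = √(32 - 1872) = √(-1840) = 4*I*√115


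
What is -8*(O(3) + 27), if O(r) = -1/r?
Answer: -640/3 ≈ -213.33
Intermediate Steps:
-8*(O(3) + 27) = -8*(-1/3 + 27) = -8*80/3 = -640/3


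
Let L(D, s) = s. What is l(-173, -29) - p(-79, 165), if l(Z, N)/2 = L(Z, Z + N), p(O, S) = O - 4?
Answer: -321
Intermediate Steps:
p(O, S) = -4 + O
l(Z, N) = 2*N + 2*Z (l(Z, N) = 2*(Z + N) = 2*(N + Z) = 2*N + 2*Z)
l(-173, -29) - p(-79, 165) = (2*(-29) + 2*(-173)) - (-4 - 79) = (-58 - 346) - 1*(-83) = -404 + 83 = -321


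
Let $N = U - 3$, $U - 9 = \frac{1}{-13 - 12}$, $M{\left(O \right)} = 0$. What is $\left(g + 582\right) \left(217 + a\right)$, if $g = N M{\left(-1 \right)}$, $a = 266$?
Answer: $281106$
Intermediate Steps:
$U = \frac{224}{25}$ ($U = 9 + \frac{1}{-13 - 12} = 9 + \frac{1}{-25} = 9 - \frac{1}{25} = \frac{224}{25} \approx 8.96$)
$N = \frac{149}{25}$ ($N = \frac{224}{25} - 3 = \frac{149}{25} \approx 5.96$)
$g = 0$ ($g = \frac{149}{25} \cdot 0 = 0$)
$\left(g + 582\right) \left(217 + a\right) = \left(0 + 582\right) \left(217 + 266\right) = 582 \cdot 483 = 281106$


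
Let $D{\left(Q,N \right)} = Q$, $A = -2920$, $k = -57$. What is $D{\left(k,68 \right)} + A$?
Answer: $-2977$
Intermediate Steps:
$D{\left(k,68 \right)} + A = -57 - 2920 = -2977$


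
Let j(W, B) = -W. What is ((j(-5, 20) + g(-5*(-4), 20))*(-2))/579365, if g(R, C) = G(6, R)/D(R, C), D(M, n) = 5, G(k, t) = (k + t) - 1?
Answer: -4/115873 ≈ -3.4521e-5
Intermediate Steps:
G(k, t) = -1 + k + t
g(R, C) = 1 + R/5 (g(R, C) = (-1 + 6 + R)/5 = (5 + R)*(⅕) = 1 + R/5)
((j(-5, 20) + g(-5*(-4), 20))*(-2))/579365 = ((-1*(-5) + (1 + (-5*(-4))/5))*(-2))/579365 = ((5 + (1 + (⅕)*20))*(-2))*(1/579365) = ((5 + (1 + 4))*(-2))*(1/579365) = ((5 + 5)*(-2))*(1/579365) = (10*(-2))*(1/579365) = -20*1/579365 = -4/115873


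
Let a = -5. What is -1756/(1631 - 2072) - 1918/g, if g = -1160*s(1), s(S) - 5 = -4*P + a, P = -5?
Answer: 20792519/5115600 ≈ 4.0645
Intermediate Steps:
s(S) = 20 (s(S) = 5 + (-4*(-5) - 5) = 5 + (20 - 5) = 5 + 15 = 20)
g = -23200 (g = -1160*20 = -23200)
-1756/(1631 - 2072) - 1918/g = -1756/(1631 - 2072) - 1918/(-23200) = -1756/(-441) - 1918*(-1/23200) = -1756*(-1/441) + 959/11600 = 1756/441 + 959/11600 = 20792519/5115600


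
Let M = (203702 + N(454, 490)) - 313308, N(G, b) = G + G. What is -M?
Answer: 108698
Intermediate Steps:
N(G, b) = 2*G
M = -108698 (M = (203702 + 2*454) - 313308 = (203702 + 908) - 313308 = 204610 - 313308 = -108698)
-M = -1*(-108698) = 108698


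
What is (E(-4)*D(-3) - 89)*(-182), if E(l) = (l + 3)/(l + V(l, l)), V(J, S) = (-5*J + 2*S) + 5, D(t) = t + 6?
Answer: 16240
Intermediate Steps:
D(t) = 6 + t
V(J, S) = 5 - 5*J + 2*S
E(l) = (3 + l)/(5 - 2*l) (E(l) = (l + 3)/(l + (5 - 5*l + 2*l)) = (3 + l)/(l + (5 - 3*l)) = (3 + l)/(5 - 2*l))
(E(-4)*D(-3) - 89)*(-182) = (((3 - 4)/(5 - 2*(-4)))*(6 - 3) - 89)*(-182) = ((-1/(5 + 8))*3 - 89)*(-182) = ((-1/13)*3 - 89)*(-182) = (((1/13)*(-1))*3 - 89)*(-182) = (-1/13*3 - 89)*(-182) = (-3/13 - 89)*(-182) = -1160/13*(-182) = 16240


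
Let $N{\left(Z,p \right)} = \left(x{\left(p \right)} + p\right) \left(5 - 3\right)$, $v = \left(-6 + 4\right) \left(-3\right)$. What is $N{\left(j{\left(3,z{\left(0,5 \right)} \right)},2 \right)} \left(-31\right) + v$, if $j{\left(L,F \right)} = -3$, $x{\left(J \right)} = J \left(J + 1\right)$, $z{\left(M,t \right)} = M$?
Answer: $-490$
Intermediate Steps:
$x{\left(J \right)} = J \left(1 + J\right)$
$v = 6$ ($v = \left(-2\right) \left(-3\right) = 6$)
$N{\left(Z,p \right)} = 2 p + 2 p \left(1 + p\right)$ ($N{\left(Z,p \right)} = \left(p \left(1 + p\right) + p\right) \left(5 - 3\right) = \left(p + p \left(1 + p\right)\right) 2 = 2 p + 2 p \left(1 + p\right)$)
$N{\left(j{\left(3,z{\left(0,5 \right)} \right)},2 \right)} \left(-31\right) + v = 2 \cdot 2 \left(2 + 2\right) \left(-31\right) + 6 = 2 \cdot 2 \cdot 4 \left(-31\right) + 6 = 16 \left(-31\right) + 6 = -496 + 6 = -490$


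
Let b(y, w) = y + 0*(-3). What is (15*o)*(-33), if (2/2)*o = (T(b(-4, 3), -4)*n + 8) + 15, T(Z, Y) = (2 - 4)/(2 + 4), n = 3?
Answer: -10890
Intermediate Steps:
b(y, w) = y (b(y, w) = y + 0 = y)
T(Z, Y) = -1/3 (T(Z, Y) = -2/6 = -2*1/6 = -1/3)
o = 22 (o = (-1/3*3 + 8) + 15 = (-1 + 8) + 15 = 7 + 15 = 22)
(15*o)*(-33) = (15*22)*(-33) = 330*(-33) = -10890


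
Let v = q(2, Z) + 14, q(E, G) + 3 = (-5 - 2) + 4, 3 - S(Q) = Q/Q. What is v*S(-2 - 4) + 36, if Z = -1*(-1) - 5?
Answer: 52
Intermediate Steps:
Z = -4 (Z = 1 - 5 = -4)
S(Q) = 2 (S(Q) = 3 - Q/Q = 3 - 1*1 = 3 - 1 = 2)
q(E, G) = -6 (q(E, G) = -3 + ((-5 - 2) + 4) = -3 + (-7 + 4) = -3 - 3 = -6)
v = 8 (v = -6 + 14 = 8)
v*S(-2 - 4) + 36 = 8*2 + 36 = 16 + 36 = 52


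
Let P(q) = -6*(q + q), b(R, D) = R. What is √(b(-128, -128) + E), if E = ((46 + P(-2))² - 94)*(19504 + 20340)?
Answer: 2*√47872534 ≈ 13838.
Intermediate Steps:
P(q) = -12*q
E = 191490264 (E = ((46 - 12*(-2))² - 94)*(19504 + 20340) = ((46 + 24)² - 94)*39844 = (70² - 94)*39844 = (4900 - 94)*39844 = 4806*39844 = 191490264)
√(b(-128, -128) + E) = √(-128 + 191490264) = √191490136 = 2*√47872534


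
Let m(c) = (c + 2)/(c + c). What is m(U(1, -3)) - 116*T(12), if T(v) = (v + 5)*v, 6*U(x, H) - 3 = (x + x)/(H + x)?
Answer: -47321/2 ≈ -23661.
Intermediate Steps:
U(x, H) = 1/2 + x/(3*(H + x)) (U(x, H) = 1/2 + ((x + x)/(H + x))/6 = 1/2 + ((2*x)/(H + x))/6 = 1/2 + (2*x/(H + x))/6 = 1/2 + x/(3*(H + x)))
T(v) = v*(5 + v) (T(v) = (5 + v)*v = v*(5 + v))
m(c) = (2 + c)/(2*c) (m(c) = (2 + c)/((2*c)) = (2 + c)*(1/(2*c)) = (2 + c)/(2*c))
m(U(1, -3)) - 116*T(12) = (2 + ((1/2)*(-3) + (5/6)*1)/(-3 + 1))/(2*((((1/2)*(-3) + (5/6)*1)/(-3 + 1)))) - 1392*(5 + 12) = (2 + (-3/2 + 5/6)/(-2))/(2*(((-3/2 + 5/6)/(-2)))) - 1392*17 = (2 - 1/2*(-2/3))/(2*((-1/2*(-2/3)))) - 116*204 = (2 + 1/3)/(2*(1/3)) - 23664 = (1/2)*3*(7/3) - 23664 = 7/2 - 23664 = -47321/2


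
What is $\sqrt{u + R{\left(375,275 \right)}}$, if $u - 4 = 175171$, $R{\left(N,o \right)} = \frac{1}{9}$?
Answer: $\frac{8 \sqrt{24634}}{3} \approx 418.54$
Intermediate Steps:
$R{\left(N,o \right)} = \frac{1}{9}$
$u = 175175$ ($u = 4 + 175171 = 175175$)
$\sqrt{u + R{\left(375,275 \right)}} = \sqrt{175175 + \frac{1}{9}} = \sqrt{\frac{1576576}{9}} = \frac{8 \sqrt{24634}}{3}$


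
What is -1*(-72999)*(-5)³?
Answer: -9124875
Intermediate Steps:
-1*(-72999)*(-5)³ = 72999*(-125) = -9124875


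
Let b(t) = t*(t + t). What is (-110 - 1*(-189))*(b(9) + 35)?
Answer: 15563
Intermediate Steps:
b(t) = 2*t**2 (b(t) = t*(2*t) = 2*t**2)
(-110 - 1*(-189))*(b(9) + 35) = (-110 - 1*(-189))*(2*9**2 + 35) = (-110 + 189)*(2*81 + 35) = 79*(162 + 35) = 79*197 = 15563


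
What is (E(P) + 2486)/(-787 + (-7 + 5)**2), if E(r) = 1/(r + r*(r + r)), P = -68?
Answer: -22821481/7187940 ≈ -3.1750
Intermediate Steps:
E(r) = 1/(r + 2*r**2) (E(r) = 1/(r + r*(2*r)) = 1/(r + 2*r**2))
(E(P) + 2486)/(-787 + (-7 + 5)**2) = (1/((-68)*(1 + 2*(-68))) + 2486)/(-787 + (-7 + 5)**2) = (-1/(68*(1 - 136)) + 2486)/(-787 + (-2)**2) = (-1/68/(-135) + 2486)/(-787 + 4) = (-1/68*(-1/135) + 2486)/(-783) = (1/9180 + 2486)*(-1/783) = (22821481/9180)*(-1/783) = -22821481/7187940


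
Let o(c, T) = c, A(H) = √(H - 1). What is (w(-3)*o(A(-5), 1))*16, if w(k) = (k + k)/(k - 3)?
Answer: 16*I*√6 ≈ 39.192*I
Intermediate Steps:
A(H) = √(-1 + H)
w(k) = 2*k/(-3 + k) (w(k) = (2*k)/(-3 + k) = 2*k/(-3 + k))
(w(-3)*o(A(-5), 1))*16 = ((2*(-3)/(-3 - 3))*√(-1 - 5))*16 = ((2*(-3)/(-6))*√(-6))*16 = ((2*(-3)*(-⅙))*(I*√6))*16 = (1*(I*√6))*16 = (I*√6)*16 = 16*I*√6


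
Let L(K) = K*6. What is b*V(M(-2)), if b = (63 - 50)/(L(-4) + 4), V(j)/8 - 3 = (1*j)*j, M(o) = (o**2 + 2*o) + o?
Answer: -182/5 ≈ -36.400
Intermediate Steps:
L(K) = 6*K
M(o) = o**2 + 3*o
V(j) = 24 + 8*j**2 (V(j) = 24 + 8*((1*j)*j) = 24 + 8*(j*j) = 24 + 8*j**2)
b = -13/20 (b = (63 - 50)/(6*(-4) + 4) = 13/(-24 + 4) = 13/(-20) = 13*(-1/20) = -13/20 ≈ -0.65000)
b*V(M(-2)) = -13*(24 + 8*(-2*(3 - 2))**2)/20 = -13*(24 + 8*(-2*1)**2)/20 = -13*(24 + 8*(-2)**2)/20 = -13*(24 + 8*4)/20 = -13*(24 + 32)/20 = -13/20*56 = -182/5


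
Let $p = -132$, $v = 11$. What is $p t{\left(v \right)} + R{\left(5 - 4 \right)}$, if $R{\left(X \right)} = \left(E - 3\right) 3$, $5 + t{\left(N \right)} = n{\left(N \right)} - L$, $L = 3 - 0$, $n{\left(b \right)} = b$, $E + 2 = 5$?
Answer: $-396$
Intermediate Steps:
$E = 3$ ($E = -2 + 5 = 3$)
$L = 3$ ($L = 3 + 0 = 3$)
$t{\left(N \right)} = -8 + N$ ($t{\left(N \right)} = -5 + \left(N - 3\right) = -5 + \left(-3 + N\right) = -8 + N$)
$R{\left(X \right)} = 0$ ($R{\left(X \right)} = \left(3 - 3\right) 3 = 0 \cdot 3 = 0$)
$p t{\left(v \right)} + R{\left(5 - 4 \right)} = - 132 \left(-8 + 11\right) + 0 = \left(-132\right) 3 + 0 = -396 + 0 = -396$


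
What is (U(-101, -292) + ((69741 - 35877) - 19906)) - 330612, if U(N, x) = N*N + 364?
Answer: -306089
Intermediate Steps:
U(N, x) = 364 + N² (U(N, x) = N² + 364 = 364 + N²)
(U(-101, -292) + ((69741 - 35877) - 19906)) - 330612 = ((364 + (-101)²) + ((69741 - 35877) - 19906)) - 330612 = ((364 + 10201) + (33864 - 19906)) - 330612 = (10565 + 13958) - 330612 = 24523 - 330612 = -306089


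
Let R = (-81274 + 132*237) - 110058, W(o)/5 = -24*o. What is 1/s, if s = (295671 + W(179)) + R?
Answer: 1/114143 ≈ 8.7609e-6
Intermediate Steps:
W(o) = -120*o (W(o) = 5*(-24*o) = -120*o)
R = -160048 (R = (-81274 + 31284) - 110058 = -49990 - 110058 = -160048)
s = 114143 (s = (295671 - 120*179) - 160048 = (295671 - 21480) - 160048 = 274191 - 160048 = 114143)
1/s = 1/114143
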